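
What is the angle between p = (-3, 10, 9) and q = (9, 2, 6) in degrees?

p·q = (-3)·9 + 10·2 + 9·6 = -27 + 20 + 54 = 47
|p| = √((-3)² + 10² + 9²) = √190 ≈ 13.78
|q| = √(9² + 2² + 6²) = √121 ≈ 11
cos θ = (p·q)/(|p||q|) = 47/(13.78·11) ≈ 0.31
θ = arccos(0.31) ≈ 71.94°

71.94°


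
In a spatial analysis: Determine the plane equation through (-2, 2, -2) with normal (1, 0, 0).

The plane through P with normal n = (a, b, c) satisfies n·(r - P) = 0,
i.e. ax + by + cz = a·x₀ + b·y₀ + c·z₀.
d = 1·(-2) + 0·2 + 0·(-2)
  = -2 + 0 + 0
  = -2
Equation: x = -2

x = -2


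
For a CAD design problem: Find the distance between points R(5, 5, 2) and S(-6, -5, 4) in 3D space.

d = √[(x₂-x₁)² + (y₂-y₁)² + (z₂-z₁)²]
  = √[(-11)² + (-10)² + 2²]
  = √[121 + 100 + 4]
  = √225
  ≈ 15

15


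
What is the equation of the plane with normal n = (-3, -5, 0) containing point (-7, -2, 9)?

The plane through P with normal n = (a, b, c) satisfies n·(r - P) = 0,
i.e. ax + by + cz = a·x₀ + b·y₀ + c·z₀.
d = (-3)·(-7) + (-5)·(-2) + 0·9
  = 21 + 10 + 0
  = 31
Equation: -3x - 5y = 31

-3x - 5y = 31


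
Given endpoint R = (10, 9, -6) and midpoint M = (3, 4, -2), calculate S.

S = 2M - R
  = (2·3 - 10, 2·4 - 9, 2·(-2) - (-6))
  = (6 - 10, 8 - 9, -4 + 6)
  = (-4, -1, 2)

(-4, -1, 2)


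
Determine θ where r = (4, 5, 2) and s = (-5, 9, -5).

r·s = 4·(-5) + 5·9 + 2·(-5) = -20 + 45 - 10 = 15
|r| = √(4² + 5² + 2²) = √45 ≈ 6.708
|s| = √((-5)² + 9² + (-5)²) = √131 ≈ 11.45
cos θ = (r·s)/(|r||s|) = 15/(6.708·11.45) ≈ 0.1954
θ = arccos(0.1954) ≈ 78.73°

78.73°


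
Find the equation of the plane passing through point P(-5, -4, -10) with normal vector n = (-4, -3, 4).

The plane through P with normal n = (a, b, c) satisfies n·(r - P) = 0,
i.e. ax + by + cz = a·x₀ + b·y₀ + c·z₀.
d = (-4)·(-5) + (-3)·(-4) + 4·(-10)
  = 20 + 12 - 40
  = -8
Equation: -4x - 3y + 4z = -8

-4x - 3y + 4z = -8


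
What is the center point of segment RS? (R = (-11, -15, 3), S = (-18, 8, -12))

M = ((x₁+x₂)/2, (y₁+y₂)/2, (z₁+z₂)/2)
  = ((-11 - 18)/2, (-15 + 8)/2, (3 - 12)/2)
  = (-29/2, -7/2, -9/2)
  = (-14.5, -3.5, -4.5)

(-14.5, -3.5, -4.5)


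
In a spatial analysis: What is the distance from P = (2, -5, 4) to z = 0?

distance = |a·x₀ + b·y₀ + c·z₀ - d| / √(a² + b² + c²)
  = |0·2 + 0·(-5) + 1·4 - 0| / √(0² + 0² + 1²)
  = |0 + 0 + 4 + 0| / √(0 + 0 + 1)
  = |4| / √1
  = 4 / 1
  ≈ 4

4


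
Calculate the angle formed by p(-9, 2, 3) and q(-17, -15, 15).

p·q = (-9)·(-17) + 2·(-15) + 3·15 = 153 - 30 + 45 = 168
|p| = √((-9)² + 2² + 3²) = √94 ≈ 9.695
|q| = √((-17)² + (-15)² + 15²) = √739 ≈ 27.18
cos θ = (p·q)/(|p||q|) = 168/(9.695·27.18) ≈ 0.6374
θ = arccos(0.6374) ≈ 50.4°

50.4°


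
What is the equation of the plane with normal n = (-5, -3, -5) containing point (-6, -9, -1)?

The plane through P with normal n = (a, b, c) satisfies n·(r - P) = 0,
i.e. ax + by + cz = a·x₀ + b·y₀ + c·z₀.
d = (-5)·(-6) + (-3)·(-9) + (-5)·(-1)
  = 30 + 27 + 5
  = 62
Equation: -5x - 3y - 5z = 62

-5x - 3y - 5z = 62


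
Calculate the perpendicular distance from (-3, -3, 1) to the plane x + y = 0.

distance = |a·x₀ + b·y₀ + c·z₀ - d| / √(a² + b² + c²)
  = |1·(-3) + 1·(-3) + 0·1 - 0| / √(1² + 1² + 0²)
  = |-3 - 3 + 0 + 0| / √(1 + 1 + 0)
  = |-6| / √2
  = 6 / 1.414
  ≈ 4.243

4.243


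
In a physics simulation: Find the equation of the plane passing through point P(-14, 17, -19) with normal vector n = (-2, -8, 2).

The plane through P with normal n = (a, b, c) satisfies n·(r - P) = 0,
i.e. ax + by + cz = a·x₀ + b·y₀ + c·z₀.
d = (-2)·(-14) + (-8)·17 + 2·(-19)
  = 28 - 136 - 38
  = -146
Equation: -2x - 8y + 2z = -146

-2x - 8y + 2z = -146


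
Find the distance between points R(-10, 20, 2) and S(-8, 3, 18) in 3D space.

d = √[(x₂-x₁)² + (y₂-y₁)² + (z₂-z₁)²]
  = √[2² + (-17)² + 16²]
  = √[4 + 289 + 256]
  = √549
  ≈ 23.43

23.43


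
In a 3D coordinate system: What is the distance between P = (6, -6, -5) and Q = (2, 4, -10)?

d = √[(x₂-x₁)² + (y₂-y₁)² + (z₂-z₁)²]
  = √[(-4)² + 10² + (-5)²]
  = √[16 + 100 + 25]
  = √141
  ≈ 11.87

11.87


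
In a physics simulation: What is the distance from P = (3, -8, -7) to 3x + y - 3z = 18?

distance = |a·x₀ + b·y₀ + c·z₀ - d| / √(a² + b² + c²)
  = |3·3 + 1·(-8) + (-3)·(-7) - 18| / √(3² + 1² + (-3)²)
  = |9 - 8 + 21 - 18| / √(9 + 1 + 9)
  = |4| / √19
  = 4 / 4.359
  ≈ 0.9177

0.9177


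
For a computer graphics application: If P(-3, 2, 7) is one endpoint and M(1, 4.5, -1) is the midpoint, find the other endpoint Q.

Q = 2M - P
  = (2·1 - (-3), 2·4.5 - 2, 2·(-1) - 7)
  = (2 + 3, 9 - 2, -2 - 7)
  = (5, 7, -9)

(5, 7, -9)


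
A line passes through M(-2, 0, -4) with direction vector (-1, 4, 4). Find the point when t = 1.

P(t) = M + t·d
  = (-2 + (-1)·1, 0 + 4·1, -4 + 4·1)
  = (-2 - 1, 0 + 4, -4 + 4)
  = (-3, 4, 0)

(-3, 4, 0)


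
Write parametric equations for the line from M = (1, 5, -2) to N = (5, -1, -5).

Direction vector d = N - M = (5 - 1, -1 - 5, -5 + 2) = (4, -6, -3)
Parametric form r = M + t·d:
x = 1 + 4t, y = 5 - 6t, z = -2 - 3t

x = 1 + 4t, y = 5 - 6t, z = -2 - 3t


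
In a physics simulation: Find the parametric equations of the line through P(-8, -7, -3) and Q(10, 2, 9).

Direction vector d = Q - P = (10 + 8, 2 + 7, 9 + 3) = (18, 9, 12)
Parametric form r = P + t·d:
x = -8 + 18t, y = -7 + 9t, z = -3 + 12t

x = -8 + 18t, y = -7 + 9t, z = -3 + 12t


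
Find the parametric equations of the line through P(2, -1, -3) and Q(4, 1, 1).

Direction vector d = Q - P = (4 - 2, 1 + 1, 1 + 3) = (2, 2, 4)
Parametric form r = P + t·d:
x = 2 + 2t, y = -1 + 2t, z = -3 + 4t

x = 2 + 2t, y = -1 + 2t, z = -3 + 4t


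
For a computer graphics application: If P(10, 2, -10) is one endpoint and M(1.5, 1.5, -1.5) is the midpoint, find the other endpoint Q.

Q = 2M - P
  = (2·1.5 - 10, 2·1.5 - 2, 2·(-1.5) - (-10))
  = (3 - 10, 3 - 2, -3 + 10)
  = (-7, 1, 7)

(-7, 1, 7)


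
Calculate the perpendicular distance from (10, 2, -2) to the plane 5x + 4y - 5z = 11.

distance = |a·x₀ + b·y₀ + c·z₀ - d| / √(a² + b² + c²)
  = |5·10 + 4·2 + (-5)·(-2) - 11| / √(5² + 4² + (-5)²)
  = |50 + 8 + 10 - 11| / √(25 + 16 + 25)
  = |57| / √66
  = 57 / 8.124
  ≈ 7.016

7.016


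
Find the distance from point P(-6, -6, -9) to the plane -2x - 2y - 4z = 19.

distance = |a·x₀ + b·y₀ + c·z₀ - d| / √(a² + b² + c²)
  = |(-2)·(-6) + (-2)·(-6) + (-4)·(-9) - 19| / √((-2)² + (-2)² + (-4)²)
  = |12 + 12 + 36 - 19| / √(4 + 4 + 16)
  = |41| / √24
  = 41 / 4.899
  ≈ 8.369

8.369


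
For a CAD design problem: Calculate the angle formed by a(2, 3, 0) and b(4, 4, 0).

a·b = 2·4 + 3·4 + 0·0 = 8 + 12 + 0 = 20
|a| = √(2² + 3² + 0²) = √13 ≈ 3.606
|b| = √(4² + 4² + 0²) = √32 ≈ 5.657
cos θ = (a·b)/(|a||b|) = 20/(3.606·5.657) ≈ 0.9806
θ = arccos(0.9806) ≈ 11.31°

11.31°


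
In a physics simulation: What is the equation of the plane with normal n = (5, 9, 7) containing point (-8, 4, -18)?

The plane through P with normal n = (a, b, c) satisfies n·(r - P) = 0,
i.e. ax + by + cz = a·x₀ + b·y₀ + c·z₀.
d = 5·(-8) + 9·4 + 7·(-18)
  = -40 + 36 - 126
  = -130
Equation: 5x + 9y + 7z = -130

5x + 9y + 7z = -130


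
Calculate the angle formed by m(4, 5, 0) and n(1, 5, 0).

m·n = 4·1 + 5·5 + 0·0 = 4 + 25 + 0 = 29
|m| = √(4² + 5² + 0²) = √41 ≈ 6.403
|n| = √(1² + 5² + 0²) = √26 ≈ 5.099
cos θ = (m·n)/(|m||n|) = 29/(6.403·5.099) ≈ 0.8882
θ = arccos(0.8882) ≈ 27.35°

27.35°


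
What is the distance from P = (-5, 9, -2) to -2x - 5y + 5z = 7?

distance = |a·x₀ + b·y₀ + c·z₀ - d| / √(a² + b² + c²)
  = |(-2)·(-5) + (-5)·9 + 5·(-2) - 7| / √((-2)² + (-5)² + 5²)
  = |10 - 45 - 10 - 7| / √(4 + 25 + 25)
  = |-52| / √54
  = 52 / 7.348
  ≈ 7.076

7.076


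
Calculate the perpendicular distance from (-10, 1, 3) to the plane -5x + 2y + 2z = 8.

distance = |a·x₀ + b·y₀ + c·z₀ - d| / √(a² + b² + c²)
  = |(-5)·(-10) + 2·1 + 2·3 - 8| / √((-5)² + 2² + 2²)
  = |50 + 2 + 6 - 8| / √(25 + 4 + 4)
  = |50| / √33
  = 50 / 5.745
  ≈ 8.704

8.704


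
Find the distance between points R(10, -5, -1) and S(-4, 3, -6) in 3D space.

d = √[(x₂-x₁)² + (y₂-y₁)² + (z₂-z₁)²]
  = √[(-14)² + 8² + (-5)²]
  = √[196 + 64 + 25]
  = √285
  ≈ 16.88

16.88


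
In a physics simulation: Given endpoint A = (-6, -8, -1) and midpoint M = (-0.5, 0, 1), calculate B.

B = 2M - A
  = (2·(-0.5) - (-6), 2·0 - (-8), 2·1 - (-1))
  = (-1 + 6, 0 + 8, 2 + 1)
  = (5, 8, 3)

(5, 8, 3)


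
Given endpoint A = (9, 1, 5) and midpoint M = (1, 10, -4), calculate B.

B = 2M - A
  = (2·1 - 9, 2·10 - 1, 2·(-4) - 5)
  = (2 - 9, 20 - 1, -8 - 5)
  = (-7, 19, -13)

(-7, 19, -13)


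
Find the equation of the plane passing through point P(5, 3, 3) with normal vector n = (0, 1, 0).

The plane through P with normal n = (a, b, c) satisfies n·(r - P) = 0,
i.e. ax + by + cz = a·x₀ + b·y₀ + c·z₀.
d = 0·5 + 1·3 + 0·3
  = 0 + 3 + 0
  = 3
Equation: y = 3

y = 3


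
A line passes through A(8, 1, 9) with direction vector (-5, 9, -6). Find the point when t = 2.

P(t) = A + t·d
  = (8 + (-5)·2, 1 + 9·2, 9 + (-6)·2)
  = (8 - 10, 1 + 18, 9 - 12)
  = (-2, 19, -3)

(-2, 19, -3)


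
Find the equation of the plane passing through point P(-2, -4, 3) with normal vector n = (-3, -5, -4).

The plane through P with normal n = (a, b, c) satisfies n·(r - P) = 0,
i.e. ax + by + cz = a·x₀ + b·y₀ + c·z₀.
d = (-3)·(-2) + (-5)·(-4) + (-4)·3
  = 6 + 20 - 12
  = 14
Equation: -3x - 5y - 4z = 14

-3x - 5y - 4z = 14


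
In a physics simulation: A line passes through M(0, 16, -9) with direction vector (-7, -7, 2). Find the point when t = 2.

P(t) = M + t·d
  = (0 + (-7)·2, 16 + (-7)·2, -9 + 2·2)
  = (0 - 14, 16 - 14, -9 + 4)
  = (-14, 2, -5)

(-14, 2, -5)


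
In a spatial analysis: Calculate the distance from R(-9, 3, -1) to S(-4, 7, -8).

d = √[(x₂-x₁)² + (y₂-y₁)² + (z₂-z₁)²]
  = √[5² + 4² + (-7)²]
  = √[25 + 16 + 49]
  = √90
  ≈ 9.487

9.487


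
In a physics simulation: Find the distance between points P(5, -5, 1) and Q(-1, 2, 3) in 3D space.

d = √[(x₂-x₁)² + (y₂-y₁)² + (z₂-z₁)²]
  = √[(-6)² + 7² + 2²]
  = √[36 + 49 + 4]
  = √89
  ≈ 9.434

9.434


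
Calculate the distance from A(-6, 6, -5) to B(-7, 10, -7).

d = √[(x₂-x₁)² + (y₂-y₁)² + (z₂-z₁)²]
  = √[(-1)² + 4² + (-2)²]
  = √[1 + 16 + 4]
  = √21
  ≈ 4.583

4.583


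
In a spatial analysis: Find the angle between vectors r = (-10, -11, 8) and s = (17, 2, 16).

r·s = (-10)·17 + (-11)·2 + 8·16 = -170 - 22 + 128 = -64
|r| = √((-10)² + (-11)² + 8²) = √285 ≈ 16.88
|s| = √(17² + 2² + 16²) = √549 ≈ 23.43
cos θ = (r·s)/(|r||s|) = -64/(16.88·23.43) ≈ -0.1618
θ = arccos(-0.1618) ≈ 99.31°

99.31°


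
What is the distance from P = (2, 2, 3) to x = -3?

distance = |a·x₀ + b·y₀ + c·z₀ - d| / √(a² + b² + c²)
  = |1·2 + 0·2 + 0·3 - (-3)| / √(1² + 0² + 0²)
  = |2 + 0 + 0 + 3| / √(1 + 0 + 0)
  = |5| / √1
  = 5 / 1
  ≈ 5

5


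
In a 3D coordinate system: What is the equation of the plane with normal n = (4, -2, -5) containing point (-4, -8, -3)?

The plane through P with normal n = (a, b, c) satisfies n·(r - P) = 0,
i.e. ax + by + cz = a·x₀ + b·y₀ + c·z₀.
d = 4·(-4) + (-2)·(-8) + (-5)·(-3)
  = -16 + 16 + 15
  = 15
Equation: 4x - 2y - 5z = 15

4x - 2y - 5z = 15


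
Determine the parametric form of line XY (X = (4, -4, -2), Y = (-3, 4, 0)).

Direction vector d = Y - X = (-3 - 4, 4 + 4, 0 + 2) = (-7, 8, 2)
Parametric form r = X + t·d:
x = 4 - 7t, y = -4 + 8t, z = -2 + 2t

x = 4 - 7t, y = -4 + 8t, z = -2 + 2t


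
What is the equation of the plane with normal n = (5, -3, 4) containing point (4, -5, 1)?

The plane through P with normal n = (a, b, c) satisfies n·(r - P) = 0,
i.e. ax + by + cz = a·x₀ + b·y₀ + c·z₀.
d = 5·4 + (-3)·(-5) + 4·1
  = 20 + 15 + 4
  = 39
Equation: 5x - 3y + 4z = 39

5x - 3y + 4z = 39


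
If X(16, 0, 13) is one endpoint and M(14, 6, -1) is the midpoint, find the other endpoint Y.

Y = 2M - X
  = (2·14 - 16, 2·6 - 0, 2·(-1) - 13)
  = (28 - 16, 12 + 0, -2 - 13)
  = (12, 12, -15)

(12, 12, -15)


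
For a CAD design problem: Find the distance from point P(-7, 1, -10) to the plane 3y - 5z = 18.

distance = |a·x₀ + b·y₀ + c·z₀ - d| / √(a² + b² + c²)
  = |0·(-7) + 3·1 + (-5)·(-10) - 18| / √(0² + 3² + (-5)²)
  = |0 + 3 + 50 - 18| / √(0 + 9 + 25)
  = |35| / √34
  = 35 / 5.831
  ≈ 6.002

6.002


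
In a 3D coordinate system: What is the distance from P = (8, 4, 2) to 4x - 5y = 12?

distance = |a·x₀ + b·y₀ + c·z₀ - d| / √(a² + b² + c²)
  = |4·8 + (-5)·4 + 0·2 - 12| / √(4² + (-5)² + 0²)
  = |32 - 20 + 0 - 12| / √(16 + 25 + 0)
  = |0| / √41
  = 0 / 6.403
  ≈ 0

0


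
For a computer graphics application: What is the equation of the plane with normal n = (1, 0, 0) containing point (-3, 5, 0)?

The plane through P with normal n = (a, b, c) satisfies n·(r - P) = 0,
i.e. ax + by + cz = a·x₀ + b·y₀ + c·z₀.
d = 1·(-3) + 0·5 + 0·0
  = -3 + 0 + 0
  = -3
Equation: x = -3

x = -3


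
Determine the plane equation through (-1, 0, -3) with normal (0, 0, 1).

The plane through P with normal n = (a, b, c) satisfies n·(r - P) = 0,
i.e. ax + by + cz = a·x₀ + b·y₀ + c·z₀.
d = 0·(-1) + 0·0 + 1·(-3)
  = 0 + 0 - 3
  = -3
Equation: z = -3

z = -3


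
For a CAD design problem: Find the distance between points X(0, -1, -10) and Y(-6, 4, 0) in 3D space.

d = √[(x₂-x₁)² + (y₂-y₁)² + (z₂-z₁)²]
  = √[(-6)² + 5² + 10²]
  = √[36 + 25 + 100]
  = √161
  ≈ 12.69

12.69


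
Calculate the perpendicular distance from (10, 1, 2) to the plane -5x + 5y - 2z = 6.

distance = |a·x₀ + b·y₀ + c·z₀ - d| / √(a² + b² + c²)
  = |(-5)·10 + 5·1 + (-2)·2 - 6| / √((-5)² + 5² + (-2)²)
  = |-50 + 5 - 4 - 6| / √(25 + 25 + 4)
  = |-55| / √54
  = 55 / 7.348
  ≈ 7.485

7.485


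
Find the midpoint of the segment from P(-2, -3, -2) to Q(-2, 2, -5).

M = ((x₁+x₂)/2, (y₁+y₂)/2, (z₁+z₂)/2)
  = ((-2 - 2)/2, (-3 + 2)/2, (-2 - 5)/2)
  = (-4/2, -1/2, -7/2)
  = (-2, -0.5, -3.5)

(-2, -0.5, -3.5)


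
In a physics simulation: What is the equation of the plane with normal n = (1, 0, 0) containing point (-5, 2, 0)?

The plane through P with normal n = (a, b, c) satisfies n·(r - P) = 0,
i.e. ax + by + cz = a·x₀ + b·y₀ + c·z₀.
d = 1·(-5) + 0·2 + 0·0
  = -5 + 0 + 0
  = -5
Equation: x = -5

x = -5


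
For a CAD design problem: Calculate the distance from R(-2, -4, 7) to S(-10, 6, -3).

d = √[(x₂-x₁)² + (y₂-y₁)² + (z₂-z₁)²]
  = √[(-8)² + 10² + (-10)²]
  = √[64 + 100 + 100]
  = √264
  ≈ 16.25

16.25


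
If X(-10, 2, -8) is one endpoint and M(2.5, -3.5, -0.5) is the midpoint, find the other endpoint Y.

Y = 2M - X
  = (2·2.5 - (-10), 2·(-3.5) - 2, 2·(-0.5) - (-8))
  = (5 + 10, -7 - 2, -1 + 8)
  = (15, -9, 7)

(15, -9, 7)


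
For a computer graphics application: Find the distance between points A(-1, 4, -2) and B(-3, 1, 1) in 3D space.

d = √[(x₂-x₁)² + (y₂-y₁)² + (z₂-z₁)²]
  = √[(-2)² + (-3)² + 3²]
  = √[4 + 9 + 9]
  = √22
  ≈ 4.69

4.69


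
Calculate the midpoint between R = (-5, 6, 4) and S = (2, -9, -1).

M = ((x₁+x₂)/2, (y₁+y₂)/2, (z₁+z₂)/2)
  = ((-5 + 2)/2, (6 - 9)/2, (4 - 1)/2)
  = (-3/2, -3/2, 3/2)
  = (-1.5, -1.5, 1.5)

(-1.5, -1.5, 1.5)


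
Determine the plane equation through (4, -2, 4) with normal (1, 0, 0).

The plane through P with normal n = (a, b, c) satisfies n·(r - P) = 0,
i.e. ax + by + cz = a·x₀ + b·y₀ + c·z₀.
d = 1·4 + 0·(-2) + 0·4
  = 4 + 0 + 0
  = 4
Equation: x = 4

x = 4


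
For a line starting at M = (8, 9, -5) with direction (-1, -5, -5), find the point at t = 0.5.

P(t) = M + t·d
  = (8 + (-1)·0.5, 9 + (-5)·0.5, -5 + (-5)·0.5)
  = (8 - 0.5, 9 - 2.5, -5 - 2.5)
  = (7.5, 6.5, -7.5)

(7.5, 6.5, -7.5)


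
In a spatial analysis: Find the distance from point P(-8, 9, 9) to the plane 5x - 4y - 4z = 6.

distance = |a·x₀ + b·y₀ + c·z₀ - d| / √(a² + b² + c²)
  = |5·(-8) + (-4)·9 + (-4)·9 - 6| / √(5² + (-4)² + (-4)²)
  = |-40 - 36 - 36 - 6| / √(25 + 16 + 16)
  = |-118| / √57
  = 118 / 7.55
  ≈ 15.63

15.63


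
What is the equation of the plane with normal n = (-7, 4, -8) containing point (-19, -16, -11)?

The plane through P with normal n = (a, b, c) satisfies n·(r - P) = 0,
i.e. ax + by + cz = a·x₀ + b·y₀ + c·z₀.
d = (-7)·(-19) + 4·(-16) + (-8)·(-11)
  = 133 - 64 + 88
  = 157
Equation: -7x + 4y - 8z = 157

-7x + 4y - 8z = 157


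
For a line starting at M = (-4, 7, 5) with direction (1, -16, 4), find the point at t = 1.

P(t) = M + t·d
  = (-4 + 1·1, 7 + (-16)·1, 5 + 4·1)
  = (-4 + 1, 7 - 16, 5 + 4)
  = (-3, -9, 9)

(-3, -9, 9)


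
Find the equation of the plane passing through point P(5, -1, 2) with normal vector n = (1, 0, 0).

The plane through P with normal n = (a, b, c) satisfies n·(r - P) = 0,
i.e. ax + by + cz = a·x₀ + b·y₀ + c·z₀.
d = 1·5 + 0·(-1) + 0·2
  = 5 + 0 + 0
  = 5
Equation: x = 5

x = 5


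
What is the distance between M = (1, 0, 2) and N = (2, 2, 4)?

d = √[(x₂-x₁)² + (y₂-y₁)² + (z₂-z₁)²]
  = √[1² + 2² + 2²]
  = √[1 + 4 + 4]
  = √9
  ≈ 3

3


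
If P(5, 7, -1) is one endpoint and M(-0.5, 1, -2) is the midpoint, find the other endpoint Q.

Q = 2M - P
  = (2·(-0.5) - 5, 2·1 - 7, 2·(-2) - (-1))
  = (-1 - 5, 2 - 7, -4 + 1)
  = (-6, -5, -3)

(-6, -5, -3)


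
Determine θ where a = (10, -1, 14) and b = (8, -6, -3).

a·b = 10·8 + (-1)·(-6) + 14·(-3) = 80 + 6 - 42 = 44
|a| = √(10² + (-1)² + 14²) = √297 ≈ 17.23
|b| = √(8² + (-6)² + (-3)²) = √109 ≈ 10.44
cos θ = (a·b)/(|a||b|) = 44/(17.23·10.44) ≈ 0.2445
θ = arccos(0.2445) ≈ 75.84°

75.84°


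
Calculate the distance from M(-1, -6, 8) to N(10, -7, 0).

d = √[(x₂-x₁)² + (y₂-y₁)² + (z₂-z₁)²]
  = √[11² + (-1)² + (-8)²]
  = √[121 + 1 + 64]
  = √186
  ≈ 13.64

13.64


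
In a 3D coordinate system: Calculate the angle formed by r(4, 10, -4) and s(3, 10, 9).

r·s = 4·3 + 10·10 + (-4)·9 = 12 + 100 - 36 = 76
|r| = √(4² + 10² + (-4)²) = √132 ≈ 11.49
|s| = √(3² + 10² + 9²) = √190 ≈ 13.78
cos θ = (r·s)/(|r||s|) = 76/(11.49·13.78) ≈ 0.4799
θ = arccos(0.4799) ≈ 61.32°

61.32°


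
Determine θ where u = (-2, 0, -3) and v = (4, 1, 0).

u·v = (-2)·4 + 0·1 + (-3)·0 = -8 + 0 + 0 = -8
|u| = √((-2)² + 0² + (-3)²) = √13 ≈ 3.606
|v| = √(4² + 1² + 0²) = √17 ≈ 4.123
cos θ = (u·v)/(|u||v|) = -8/(3.606·4.123) ≈ -0.5381
θ = arccos(-0.5381) ≈ 122.6°

122.6°


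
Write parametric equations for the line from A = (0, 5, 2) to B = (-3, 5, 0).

Direction vector d = B - A = (-3 + 0, 5 - 5, 0 - 2) = (-3, 0, -2)
Parametric form r = A + t·d:
x = 0 - 3t, y = 5, z = 2 - 2t

x = 0 - 3t, y = 5, z = 2 - 2t


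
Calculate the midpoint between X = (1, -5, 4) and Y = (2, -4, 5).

M = ((x₁+x₂)/2, (y₁+y₂)/2, (z₁+z₂)/2)
  = ((1 + 2)/2, (-5 - 4)/2, (4 + 5)/2)
  = (3/2, -9/2, 9/2)
  = (1.5, -4.5, 4.5)

(1.5, -4.5, 4.5)


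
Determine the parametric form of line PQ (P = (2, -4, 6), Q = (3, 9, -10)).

Direction vector d = Q - P = (3 - 2, 9 + 4, -10 - 6) = (1, 13, -16)
Parametric form r = P + t·d:
x = 2 + t, y = -4 + 13t, z = 6 - 16t

x = 2 + t, y = -4 + 13t, z = 6 - 16t


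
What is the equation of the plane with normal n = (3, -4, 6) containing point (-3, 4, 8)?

The plane through P with normal n = (a, b, c) satisfies n·(r - P) = 0,
i.e. ax + by + cz = a·x₀ + b·y₀ + c·z₀.
d = 3·(-3) + (-4)·4 + 6·8
  = -9 - 16 + 48
  = 23
Equation: 3x - 4y + 6z = 23

3x - 4y + 6z = 23


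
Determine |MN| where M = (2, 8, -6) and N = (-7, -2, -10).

d = √[(x₂-x₁)² + (y₂-y₁)² + (z₂-z₁)²]
  = √[(-9)² + (-10)² + (-4)²]
  = √[81 + 100 + 16]
  = √197
  ≈ 14.04

14.04


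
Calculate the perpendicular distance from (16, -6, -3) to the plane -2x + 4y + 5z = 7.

distance = |a·x₀ + b·y₀ + c·z₀ - d| / √(a² + b² + c²)
  = |(-2)·16 + 4·(-6) + 5·(-3) - 7| / √((-2)² + 4² + 5²)
  = |-32 - 24 - 15 - 7| / √(4 + 16 + 25)
  = |-78| / √45
  = 78 / 6.708
  ≈ 11.63

11.63


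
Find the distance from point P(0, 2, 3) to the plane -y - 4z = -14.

distance = |a·x₀ + b·y₀ + c·z₀ - d| / √(a² + b² + c²)
  = |0·0 + (-1)·2 + (-4)·3 - (-14)| / √(0² + (-1)² + (-4)²)
  = |0 - 2 - 12 + 14| / √(0 + 1 + 16)
  = |0| / √17
  = 0 / 4.123
  ≈ 0

0


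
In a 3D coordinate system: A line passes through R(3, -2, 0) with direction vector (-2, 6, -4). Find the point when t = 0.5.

P(t) = R + t·d
  = (3 + (-2)·0.5, -2 + 6·0.5, 0 + (-4)·0.5)
  = (3 - 1, -2 + 3, 0 - 2)
  = (2, 1, -2)

(2, 1, -2)


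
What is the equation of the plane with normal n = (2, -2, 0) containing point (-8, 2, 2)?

The plane through P with normal n = (a, b, c) satisfies n·(r - P) = 0,
i.e. ax + by + cz = a·x₀ + b·y₀ + c·z₀.
d = 2·(-8) + (-2)·2 + 0·2
  = -16 - 4 + 0
  = -20
Equation: 2x - 2y = -20

2x - 2y = -20


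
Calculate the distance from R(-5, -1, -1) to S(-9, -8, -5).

d = √[(x₂-x₁)² + (y₂-y₁)² + (z₂-z₁)²]
  = √[(-4)² + (-7)² + (-4)²]
  = √[16 + 49 + 16]
  = √81
  ≈ 9

9


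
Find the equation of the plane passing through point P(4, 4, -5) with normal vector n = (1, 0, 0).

The plane through P with normal n = (a, b, c) satisfies n·(r - P) = 0,
i.e. ax + by + cz = a·x₀ + b·y₀ + c·z₀.
d = 1·4 + 0·4 + 0·(-5)
  = 4 + 0 + 0
  = 4
Equation: x = 4

x = 4


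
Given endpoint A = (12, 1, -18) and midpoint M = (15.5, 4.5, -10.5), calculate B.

B = 2M - A
  = (2·15.5 - 12, 2·4.5 - 1, 2·(-10.5) - (-18))
  = (31 - 12, 9 - 1, -21 + 18)
  = (19, 8, -3)

(19, 8, -3)


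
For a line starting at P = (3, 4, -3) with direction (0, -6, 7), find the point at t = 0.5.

P(t) = P + t·d
  = (3 + 0·0.5, 4 + (-6)·0.5, -3 + 7·0.5)
  = (3 + 0, 4 - 3, -3 + 3.5)
  = (3, 1, 0.5)

(3, 1, 0.5)


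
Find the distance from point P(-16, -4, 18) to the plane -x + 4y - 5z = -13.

distance = |a·x₀ + b·y₀ + c·z₀ - d| / √(a² + b² + c²)
  = |(-1)·(-16) + 4·(-4) + (-5)·18 - (-13)| / √((-1)² + 4² + (-5)²)
  = |16 - 16 - 90 + 13| / √(1 + 16 + 25)
  = |-77| / √42
  = 77 / 6.481
  ≈ 11.88

11.88


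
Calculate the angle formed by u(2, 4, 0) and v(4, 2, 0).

u·v = 2·4 + 4·2 + 0·0 = 8 + 8 + 0 = 16
|u| = √(2² + 4² + 0²) = √20 ≈ 4.472
|v| = √(4² + 2² + 0²) = √20 ≈ 4.472
cos θ = (u·v)/(|u||v|) = 16/(4.472·4.472) ≈ 0.8
θ = arccos(0.8) ≈ 36.87°

36.87°


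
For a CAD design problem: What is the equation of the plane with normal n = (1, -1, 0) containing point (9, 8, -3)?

The plane through P with normal n = (a, b, c) satisfies n·(r - P) = 0,
i.e. ax + by + cz = a·x₀ + b·y₀ + c·z₀.
d = 1·9 + (-1)·8 + 0·(-3)
  = 9 - 8 + 0
  = 1
Equation: x - y = 1

x - y = 1


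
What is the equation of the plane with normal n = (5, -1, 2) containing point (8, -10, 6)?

The plane through P with normal n = (a, b, c) satisfies n·(r - P) = 0,
i.e. ax + by + cz = a·x₀ + b·y₀ + c·z₀.
d = 5·8 + (-1)·(-10) + 2·6
  = 40 + 10 + 12
  = 62
Equation: 5x - y + 2z = 62

5x - y + 2z = 62


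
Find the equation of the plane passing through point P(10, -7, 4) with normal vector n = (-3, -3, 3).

The plane through P with normal n = (a, b, c) satisfies n·(r - P) = 0,
i.e. ax + by + cz = a·x₀ + b·y₀ + c·z₀.
d = (-3)·10 + (-3)·(-7) + 3·4
  = -30 + 21 + 12
  = 3
Equation: -3x - 3y + 3z = 3

-3x - 3y + 3z = 3


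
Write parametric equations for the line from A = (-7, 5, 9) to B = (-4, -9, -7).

Direction vector d = B - A = (-4 + 7, -9 - 5, -7 - 9) = (3, -14, -16)
Parametric form r = A + t·d:
x = -7 + 3t, y = 5 - 14t, z = 9 - 16t

x = -7 + 3t, y = 5 - 14t, z = 9 - 16t


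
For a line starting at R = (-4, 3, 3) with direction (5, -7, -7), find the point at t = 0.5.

P(t) = R + t·d
  = (-4 + 5·0.5, 3 + (-7)·0.5, 3 + (-7)·0.5)
  = (-4 + 2.5, 3 - 3.5, 3 - 3.5)
  = (-1.5, -0.5, -0.5)

(-1.5, -0.5, -0.5)


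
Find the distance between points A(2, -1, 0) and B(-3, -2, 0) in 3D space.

d = √[(x₂-x₁)² + (y₂-y₁)² + (z₂-z₁)²]
  = √[(-5)² + (-1)² + 0²]
  = √[25 + 1 + 0]
  = √26
  ≈ 5.099

5.099


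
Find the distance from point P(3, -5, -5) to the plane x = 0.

distance = |a·x₀ + b·y₀ + c·z₀ - d| / √(a² + b² + c²)
  = |1·3 + 0·(-5) + 0·(-5) - 0| / √(1² + 0² + 0²)
  = |3 + 0 + 0 + 0| / √(1 + 0 + 0)
  = |3| / √1
  = 3 / 1
  ≈ 3

3


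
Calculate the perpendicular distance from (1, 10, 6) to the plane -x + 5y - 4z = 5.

distance = |a·x₀ + b·y₀ + c·z₀ - d| / √(a² + b² + c²)
  = |(-1)·1 + 5·10 + (-4)·6 - 5| / √((-1)² + 5² + (-4)²)
  = |-1 + 50 - 24 - 5| / √(1 + 25 + 16)
  = |20| / √42
  = 20 / 6.481
  ≈ 3.086

3.086


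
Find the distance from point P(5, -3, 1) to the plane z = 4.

distance = |a·x₀ + b·y₀ + c·z₀ - d| / √(a² + b² + c²)
  = |0·5 + 0·(-3) + 1·1 - 4| / √(0² + 0² + 1²)
  = |0 + 0 + 1 - 4| / √(0 + 0 + 1)
  = |-3| / √1
  = 3 / 1
  ≈ 3

3


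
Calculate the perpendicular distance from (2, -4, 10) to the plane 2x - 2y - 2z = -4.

distance = |a·x₀ + b·y₀ + c·z₀ - d| / √(a² + b² + c²)
  = |2·2 + (-2)·(-4) + (-2)·10 - (-4)| / √(2² + (-2)² + (-2)²)
  = |4 + 8 - 20 + 4| / √(4 + 4 + 4)
  = |-4| / √12
  = 4 / 3.464
  ≈ 1.155

1.155


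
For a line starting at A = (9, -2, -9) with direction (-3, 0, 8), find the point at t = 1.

P(t) = A + t·d
  = (9 + (-3)·1, -2 + 0·1, -9 + 8·1)
  = (9 - 3, -2 + 0, -9 + 8)
  = (6, -2, -1)

(6, -2, -1)


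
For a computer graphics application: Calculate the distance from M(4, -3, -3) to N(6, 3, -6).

d = √[(x₂-x₁)² + (y₂-y₁)² + (z₂-z₁)²]
  = √[2² + 6² + (-3)²]
  = √[4 + 36 + 9]
  = √49
  ≈ 7

7


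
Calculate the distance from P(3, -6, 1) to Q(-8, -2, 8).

d = √[(x₂-x₁)² + (y₂-y₁)² + (z₂-z₁)²]
  = √[(-11)² + 4² + 7²]
  = √[121 + 16 + 49]
  = √186
  ≈ 13.64

13.64


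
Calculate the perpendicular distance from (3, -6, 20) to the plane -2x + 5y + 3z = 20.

distance = |a·x₀ + b·y₀ + c·z₀ - d| / √(a² + b² + c²)
  = |(-2)·3 + 5·(-6) + 3·20 - 20| / √((-2)² + 5² + 3²)
  = |-6 - 30 + 60 - 20| / √(4 + 25 + 9)
  = |4| / √38
  = 4 / 6.164
  ≈ 0.6489

0.6489


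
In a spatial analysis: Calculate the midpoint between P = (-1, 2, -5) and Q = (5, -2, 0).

M = ((x₁+x₂)/2, (y₁+y₂)/2, (z₁+z₂)/2)
  = ((-1 + 5)/2, (2 - 2)/2, (-5 + 0)/2)
  = (4/2, 0/2, -5/2)
  = (2, 0, -2.5)

(2, 0, -2.5)


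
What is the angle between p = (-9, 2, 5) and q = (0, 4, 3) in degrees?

p·q = (-9)·0 + 2·4 + 5·3 = 0 + 8 + 15 = 23
|p| = √((-9)² + 2² + 5²) = √110 ≈ 10.49
|q| = √(0² + 4² + 3²) = √25 ≈ 5
cos θ = (p·q)/(|p||q|) = 23/(10.49·5) ≈ 0.4386
θ = arccos(0.4386) ≈ 63.99°

63.99°


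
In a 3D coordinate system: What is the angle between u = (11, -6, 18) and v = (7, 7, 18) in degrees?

u·v = 11·7 + (-6)·7 + 18·18 = 77 - 42 + 324 = 359
|u| = √(11² + (-6)² + 18²) = √481 ≈ 21.93
|v| = √(7² + 7² + 18²) = √422 ≈ 20.54
cos θ = (u·v)/(|u||v|) = 359/(21.93·20.54) ≈ 0.7968
θ = arccos(0.7968) ≈ 37.17°

37.17°


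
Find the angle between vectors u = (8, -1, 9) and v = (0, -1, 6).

u·v = 8·0 + (-1)·(-1) + 9·6 = 0 + 1 + 54 = 55
|u| = √(8² + (-1)² + 9²) = √146 ≈ 12.08
|v| = √(0² + (-1)² + 6²) = √37 ≈ 6.083
cos θ = (u·v)/(|u||v|) = 55/(12.08·6.083) ≈ 0.7483
θ = arccos(0.7483) ≈ 41.56°

41.56°


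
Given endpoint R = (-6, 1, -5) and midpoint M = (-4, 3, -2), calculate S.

S = 2M - R
  = (2·(-4) - (-6), 2·3 - 1, 2·(-2) - (-5))
  = (-8 + 6, 6 - 1, -4 + 5)
  = (-2, 5, 1)

(-2, 5, 1)


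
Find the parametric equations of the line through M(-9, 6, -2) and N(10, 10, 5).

Direction vector d = N - M = (10 + 9, 10 - 6, 5 + 2) = (19, 4, 7)
Parametric form r = M + t·d:
x = -9 + 19t, y = 6 + 4t, z = -2 + 7t

x = -9 + 19t, y = 6 + 4t, z = -2 + 7t


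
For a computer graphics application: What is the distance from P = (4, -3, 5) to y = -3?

distance = |a·x₀ + b·y₀ + c·z₀ - d| / √(a² + b² + c²)
  = |0·4 + 1·(-3) + 0·5 - (-3)| / √(0² + 1² + 0²)
  = |0 - 3 + 0 + 3| / √(0 + 1 + 0)
  = |0| / √1
  = 0 / 1
  ≈ 0

0


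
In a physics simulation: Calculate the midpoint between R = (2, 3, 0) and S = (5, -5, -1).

M = ((x₁+x₂)/2, (y₁+y₂)/2, (z₁+z₂)/2)
  = ((2 + 5)/2, (3 - 5)/2, (0 - 1)/2)
  = (7/2, -2/2, -1/2)
  = (3.5, -1, -0.5)

(3.5, -1, -0.5)


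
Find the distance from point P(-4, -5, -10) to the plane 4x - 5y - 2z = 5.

distance = |a·x₀ + b·y₀ + c·z₀ - d| / √(a² + b² + c²)
  = |4·(-4) + (-5)·(-5) + (-2)·(-10) - 5| / √(4² + (-5)² + (-2)²)
  = |-16 + 25 + 20 - 5| / √(16 + 25 + 4)
  = |24| / √45
  = 24 / 6.708
  ≈ 3.578

3.578


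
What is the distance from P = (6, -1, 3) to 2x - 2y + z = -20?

distance = |a·x₀ + b·y₀ + c·z₀ - d| / √(a² + b² + c²)
  = |2·6 + (-2)·(-1) + 1·3 - (-20)| / √(2² + (-2)² + 1²)
  = |12 + 2 + 3 + 20| / √(4 + 4 + 1)
  = |37| / √9
  = 37 / 3
  ≈ 12.33

12.33


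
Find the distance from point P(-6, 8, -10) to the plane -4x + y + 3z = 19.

distance = |a·x₀ + b·y₀ + c·z₀ - d| / √(a² + b² + c²)
  = |(-4)·(-6) + 1·8 + 3·(-10) - 19| / √((-4)² + 1² + 3²)
  = |24 + 8 - 30 - 19| / √(16 + 1 + 9)
  = |-17| / √26
  = 17 / 5.099
  ≈ 3.334

3.334


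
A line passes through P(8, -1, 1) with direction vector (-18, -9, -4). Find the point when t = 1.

P(t) = P + t·d
  = (8 + (-18)·1, -1 + (-9)·1, 1 + (-4)·1)
  = (8 - 18, -1 - 9, 1 - 4)
  = (-10, -10, -3)

(-10, -10, -3)


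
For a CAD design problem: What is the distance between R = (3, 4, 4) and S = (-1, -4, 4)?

d = √[(x₂-x₁)² + (y₂-y₁)² + (z₂-z₁)²]
  = √[(-4)² + (-8)² + 0²]
  = √[16 + 64 + 0]
  = √80
  ≈ 8.944

8.944


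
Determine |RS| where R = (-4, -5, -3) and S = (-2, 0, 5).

d = √[(x₂-x₁)² + (y₂-y₁)² + (z₂-z₁)²]
  = √[2² + 5² + 8²]
  = √[4 + 25 + 64]
  = √93
  ≈ 9.644

9.644


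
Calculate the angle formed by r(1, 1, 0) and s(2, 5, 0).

r·s = 1·2 + 1·5 + 0·0 = 2 + 5 + 0 = 7
|r| = √(1² + 1² + 0²) = √2 ≈ 1.414
|s| = √(2² + 5² + 0²) = √29 ≈ 5.385
cos θ = (r·s)/(|r||s|) = 7/(1.414·5.385) ≈ 0.9191
θ = arccos(0.9191) ≈ 23.2°

23.2°


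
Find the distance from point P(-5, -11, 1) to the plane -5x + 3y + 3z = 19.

distance = |a·x₀ + b·y₀ + c·z₀ - d| / √(a² + b² + c²)
  = |(-5)·(-5) + 3·(-11) + 3·1 - 19| / √((-5)² + 3² + 3²)
  = |25 - 33 + 3 - 19| / √(25 + 9 + 9)
  = |-24| / √43
  = 24 / 6.557
  ≈ 3.66

3.66


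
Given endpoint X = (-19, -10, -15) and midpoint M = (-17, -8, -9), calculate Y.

Y = 2M - X
  = (2·(-17) - (-19), 2·(-8) - (-10), 2·(-9) - (-15))
  = (-34 + 19, -16 + 10, -18 + 15)
  = (-15, -6, -3)

(-15, -6, -3)


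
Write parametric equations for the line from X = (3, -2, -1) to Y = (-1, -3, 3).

Direction vector d = Y - X = (-1 - 3, -3 + 2, 3 + 1) = (-4, -1, 4)
Parametric form r = X + t·d:
x = 3 - 4t, y = -2 - t, z = -1 + 4t

x = 3 - 4t, y = -2 - t, z = -1 + 4t


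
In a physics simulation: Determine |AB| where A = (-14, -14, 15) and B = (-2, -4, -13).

d = √[(x₂-x₁)² + (y₂-y₁)² + (z₂-z₁)²]
  = √[12² + 10² + (-28)²]
  = √[144 + 100 + 784]
  = √1028
  ≈ 32.06

32.06


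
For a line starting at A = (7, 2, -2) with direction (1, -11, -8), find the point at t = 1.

P(t) = A + t·d
  = (7 + 1·1, 2 + (-11)·1, -2 + (-8)·1)
  = (7 + 1, 2 - 11, -2 - 8)
  = (8, -9, -10)

(8, -9, -10)


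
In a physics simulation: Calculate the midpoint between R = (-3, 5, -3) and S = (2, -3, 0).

M = ((x₁+x₂)/2, (y₁+y₂)/2, (z₁+z₂)/2)
  = ((-3 + 2)/2, (5 - 3)/2, (-3 + 0)/2)
  = (-1/2, 2/2, -3/2)
  = (-0.5, 1, -1.5)

(-0.5, 1, -1.5)


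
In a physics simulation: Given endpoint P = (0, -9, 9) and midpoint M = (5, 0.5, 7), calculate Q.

Q = 2M - P
  = (2·5 - 0, 2·0.5 - (-9), 2·7 - 9)
  = (10 + 0, 1 + 9, 14 - 9)
  = (10, 10, 5)

(10, 10, 5)


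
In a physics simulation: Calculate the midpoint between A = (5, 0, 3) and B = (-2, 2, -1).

M = ((x₁+x₂)/2, (y₁+y₂)/2, (z₁+z₂)/2)
  = ((5 - 2)/2, (0 + 2)/2, (3 - 1)/2)
  = (3/2, 2/2, 2/2)
  = (1.5, 1, 1)

(1.5, 1, 1)


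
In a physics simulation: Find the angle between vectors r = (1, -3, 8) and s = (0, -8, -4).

r·s = 1·0 + (-3)·(-8) + 8·(-4) = 0 + 24 - 32 = -8
|r| = √(1² + (-3)² + 8²) = √74 ≈ 8.602
|s| = √(0² + (-8)² + (-4)²) = √80 ≈ 8.944
cos θ = (r·s)/(|r||s|) = -8/(8.602·8.944) ≈ -0.104
θ = arccos(-0.104) ≈ 95.97°

95.97°


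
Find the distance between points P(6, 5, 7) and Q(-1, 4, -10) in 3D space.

d = √[(x₂-x₁)² + (y₂-y₁)² + (z₂-z₁)²]
  = √[(-7)² + (-1)² + (-17)²]
  = √[49 + 1 + 289]
  = √339
  ≈ 18.41

18.41


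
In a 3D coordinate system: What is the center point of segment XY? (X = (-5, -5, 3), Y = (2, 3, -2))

M = ((x₁+x₂)/2, (y₁+y₂)/2, (z₁+z₂)/2)
  = ((-5 + 2)/2, (-5 + 3)/2, (3 - 2)/2)
  = (-3/2, -2/2, 1/2)
  = (-1.5, -1, 0.5)

(-1.5, -1, 0.5)


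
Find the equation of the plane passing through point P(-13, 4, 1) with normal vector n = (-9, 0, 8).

The plane through P with normal n = (a, b, c) satisfies n·(r - P) = 0,
i.e. ax + by + cz = a·x₀ + b·y₀ + c·z₀.
d = (-9)·(-13) + 0·4 + 8·1
  = 117 + 0 + 8
  = 125
Equation: -9x + 8z = 125

-9x + 8z = 125


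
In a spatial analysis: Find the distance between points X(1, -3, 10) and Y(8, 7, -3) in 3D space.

d = √[(x₂-x₁)² + (y₂-y₁)² + (z₂-z₁)²]
  = √[7² + 10² + (-13)²]
  = √[49 + 100 + 169]
  = √318
  ≈ 17.83

17.83


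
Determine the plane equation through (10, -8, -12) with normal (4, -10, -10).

The plane through P with normal n = (a, b, c) satisfies n·(r - P) = 0,
i.e. ax + by + cz = a·x₀ + b·y₀ + c·z₀.
d = 4·10 + (-10)·(-8) + (-10)·(-12)
  = 40 + 80 + 120
  = 240
Equation: 4x - 10y - 10z = 240

4x - 10y - 10z = 240


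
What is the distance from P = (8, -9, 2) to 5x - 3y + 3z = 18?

distance = |a·x₀ + b·y₀ + c·z₀ - d| / √(a² + b² + c²)
  = |5·8 + (-3)·(-9) + 3·2 - 18| / √(5² + (-3)² + 3²)
  = |40 + 27 + 6 - 18| / √(25 + 9 + 9)
  = |55| / √43
  = 55 / 6.557
  ≈ 8.387

8.387


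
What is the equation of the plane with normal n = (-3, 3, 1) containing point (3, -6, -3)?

The plane through P with normal n = (a, b, c) satisfies n·(r - P) = 0,
i.e. ax + by + cz = a·x₀ + b·y₀ + c·z₀.
d = (-3)·3 + 3·(-6) + 1·(-3)
  = -9 - 18 - 3
  = -30
Equation: -3x + 3y + z = -30

-3x + 3y + z = -30


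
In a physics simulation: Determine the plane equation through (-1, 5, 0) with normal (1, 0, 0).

The plane through P with normal n = (a, b, c) satisfies n·(r - P) = 0,
i.e. ax + by + cz = a·x₀ + b·y₀ + c·z₀.
d = 1·(-1) + 0·5 + 0·0
  = -1 + 0 + 0
  = -1
Equation: x = -1

x = -1


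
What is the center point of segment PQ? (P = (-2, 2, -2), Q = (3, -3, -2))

M = ((x₁+x₂)/2, (y₁+y₂)/2, (z₁+z₂)/2)
  = ((-2 + 3)/2, (2 - 3)/2, (-2 - 2)/2)
  = (1/2, -1/2, -4/2)
  = (0.5, -0.5, -2)

(0.5, -0.5, -2)


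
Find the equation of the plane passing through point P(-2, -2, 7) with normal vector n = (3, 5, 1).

The plane through P with normal n = (a, b, c) satisfies n·(r - P) = 0,
i.e. ax + by + cz = a·x₀ + b·y₀ + c·z₀.
d = 3·(-2) + 5·(-2) + 1·7
  = -6 - 10 + 7
  = -9
Equation: 3x + 5y + z = -9

3x + 5y + z = -9


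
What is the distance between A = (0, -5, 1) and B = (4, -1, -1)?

d = √[(x₂-x₁)² + (y₂-y₁)² + (z₂-z₁)²]
  = √[4² + 4² + (-2)²]
  = √[16 + 16 + 4]
  = √36
  ≈ 6

6


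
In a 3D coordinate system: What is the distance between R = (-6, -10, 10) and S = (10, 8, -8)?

d = √[(x₂-x₁)² + (y₂-y₁)² + (z₂-z₁)²]
  = √[16² + 18² + (-18)²]
  = √[256 + 324 + 324]
  = √904
  ≈ 30.07

30.07


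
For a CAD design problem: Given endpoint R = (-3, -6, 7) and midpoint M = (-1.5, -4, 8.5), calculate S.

S = 2M - R
  = (2·(-1.5) - (-3), 2·(-4) - (-6), 2·8.5 - 7)
  = (-3 + 3, -8 + 6, 17 - 7)
  = (0, -2, 10)

(0, -2, 10)


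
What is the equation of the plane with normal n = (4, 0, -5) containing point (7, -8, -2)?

The plane through P with normal n = (a, b, c) satisfies n·(r - P) = 0,
i.e. ax + by + cz = a·x₀ + b·y₀ + c·z₀.
d = 4·7 + 0·(-8) + (-5)·(-2)
  = 28 + 0 + 10
  = 38
Equation: 4x - 5z = 38

4x - 5z = 38


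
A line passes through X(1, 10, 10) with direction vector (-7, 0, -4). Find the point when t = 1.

P(t) = X + t·d
  = (1 + (-7)·1, 10 + 0·1, 10 + (-4)·1)
  = (1 - 7, 10 + 0, 10 - 4)
  = (-6, 10, 6)

(-6, 10, 6)


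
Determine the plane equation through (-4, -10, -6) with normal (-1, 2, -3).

The plane through P with normal n = (a, b, c) satisfies n·(r - P) = 0,
i.e. ax + by + cz = a·x₀ + b·y₀ + c·z₀.
d = (-1)·(-4) + 2·(-10) + (-3)·(-6)
  = 4 - 20 + 18
  = 2
Equation: -x + 2y - 3z = 2

-x + 2y - 3z = 2


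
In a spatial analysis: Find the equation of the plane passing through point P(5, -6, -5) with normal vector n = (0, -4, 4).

The plane through P with normal n = (a, b, c) satisfies n·(r - P) = 0,
i.e. ax + by + cz = a·x₀ + b·y₀ + c·z₀.
d = 0·5 + (-4)·(-6) + 4·(-5)
  = 0 + 24 - 20
  = 4
Equation: -4y + 4z = 4

-4y + 4z = 4


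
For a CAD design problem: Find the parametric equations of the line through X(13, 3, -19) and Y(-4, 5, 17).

Direction vector d = Y - X = (-4 - 13, 5 - 3, 17 + 19) = (-17, 2, 36)
Parametric form r = X + t·d:
x = 13 - 17t, y = 3 + 2t, z = -19 + 36t

x = 13 - 17t, y = 3 + 2t, z = -19 + 36t


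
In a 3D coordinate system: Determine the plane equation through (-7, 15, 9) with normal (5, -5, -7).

The plane through P with normal n = (a, b, c) satisfies n·(r - P) = 0,
i.e. ax + by + cz = a·x₀ + b·y₀ + c·z₀.
d = 5·(-7) + (-5)·15 + (-7)·9
  = -35 - 75 - 63
  = -173
Equation: 5x - 5y - 7z = -173

5x - 5y - 7z = -173


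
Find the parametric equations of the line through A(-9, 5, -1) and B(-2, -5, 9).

Direction vector d = B - A = (-2 + 9, -5 - 5, 9 + 1) = (7, -10, 10)
Parametric form r = A + t·d:
x = -9 + 7t, y = 5 - 10t, z = -1 + 10t

x = -9 + 7t, y = 5 - 10t, z = -1 + 10t


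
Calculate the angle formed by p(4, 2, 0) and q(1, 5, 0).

p·q = 4·1 + 2·5 + 0·0 = 4 + 10 + 0 = 14
|p| = √(4² + 2² + 0²) = √20 ≈ 4.472
|q| = √(1² + 5² + 0²) = √26 ≈ 5.099
cos θ = (p·q)/(|p||q|) = 14/(4.472·5.099) ≈ 0.6139
θ = arccos(0.6139) ≈ 52.13°

52.13°


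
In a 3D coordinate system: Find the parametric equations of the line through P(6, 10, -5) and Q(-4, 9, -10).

Direction vector d = Q - P = (-4 - 6, 9 - 10, -10 + 5) = (-10, -1, -5)
Parametric form r = P + t·d:
x = 6 - 10t, y = 10 - t, z = -5 - 5t

x = 6 - 10t, y = 10 - t, z = -5 - 5t
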